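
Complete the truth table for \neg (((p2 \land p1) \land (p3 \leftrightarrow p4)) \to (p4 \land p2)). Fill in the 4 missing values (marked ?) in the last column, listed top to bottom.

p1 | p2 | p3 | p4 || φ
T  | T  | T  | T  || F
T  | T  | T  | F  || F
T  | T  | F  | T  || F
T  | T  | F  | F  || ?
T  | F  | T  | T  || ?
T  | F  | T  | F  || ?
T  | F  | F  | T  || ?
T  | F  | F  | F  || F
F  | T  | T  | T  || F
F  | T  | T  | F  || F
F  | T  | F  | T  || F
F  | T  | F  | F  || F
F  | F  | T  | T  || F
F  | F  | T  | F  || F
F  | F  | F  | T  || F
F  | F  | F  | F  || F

Row p1=T, p2=T, p3=F, p4=F: ((p2 \land p1) \land (p3 \leftrightarrow p4)) = T, (p4 \land p2) = F, (((p2 \land p1) \land (p3 \leftrightarrow p4)) \to (p4 \land p2)) = F, so the formula = T.
Row p1=T, p2=F, p3=T, p4=T: ((p2 \land p1) \land (p3 \leftrightarrow p4)) = F, (p4 \land p2) = F, (((p2 \land p1) \land (p3 \leftrightarrow p4)) \to (p4 \land p2)) = T, so the formula = F.
Row p1=T, p2=F, p3=T, p4=F: ((p2 \land p1) \land (p3 \leftrightarrow p4)) = F, (p4 \land p2) = F, (((p2 \land p1) \land (p3 \leftrightarrow p4)) \to (p4 \land p2)) = T, so the formula = F.
Row p1=T, p2=F, p3=F, p4=T: ((p2 \land p1) \land (p3 \leftrightarrow p4)) = F, (p4 \land p2) = F, (((p2 \land p1) \land (p3 \leftrightarrow p4)) \to (p4 \land p2)) = T, so the formula = F.

T, F, F, F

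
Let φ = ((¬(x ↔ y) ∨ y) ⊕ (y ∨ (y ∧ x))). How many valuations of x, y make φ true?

x  y  |  (x ↔ y)  ¬(x ↔ y)  (¬(x ↔ y) ∨ y)  (y ∧ x)  (y ∨ (y ∧ x))  φ
F  F  |     T        F            F            F           F        F
F  T  |     F        T            T            F           T        F
T  F  |     F        T            T            F           F        T
T  T  |     T        F            T            T           T        F
The formula is true on 1 of the 4 rows.

1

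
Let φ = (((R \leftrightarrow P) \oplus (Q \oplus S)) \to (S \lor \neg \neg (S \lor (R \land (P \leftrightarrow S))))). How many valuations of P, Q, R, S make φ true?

13

P | Q | R | S | φ
- | - | - | - | -
T | T | T | T | T
T | T | T | F | T
T | T | F | T | T
T | T | F | F | F
T | F | T | T | T
T | F | T | F | F
T | F | F | T | T
T | F | F | F | T
F | T | T | T | T
F | T | T | F | T
F | T | F | T | T
F | T | F | F | T
F | F | T | T | T
F | F | T | F | T
F | F | F | T | T
F | F | F | F | F
The formula is true on 13 of the 16 rows.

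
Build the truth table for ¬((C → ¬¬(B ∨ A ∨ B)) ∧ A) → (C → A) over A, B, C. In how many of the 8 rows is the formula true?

6

A | B | C | (B ∨ A ∨ B) | ¬(B ∨ A ∨ B) | ¬¬(B ∨ A ∨ B) | (C → ¬¬(B ∨ A ∨ B)) | ((C → ¬¬(B ∨ A ∨ B)) ∧ A) | ¬((C → ¬¬(B ∨ A ∨ B)) ∧ A) | (C → A) | φ
- | - | - | ----------- | ------------ | ------------- | ------------------- | ------------------------- | -------------------------- | ------- | -
T | T | T |      T      |      F       |       T       |          T          |             T             |             F              |    T    | T
T | T | F |      T      |      F       |       T       |          T          |             T             |             F              |    T    | T
T | F | T |      T      |      F       |       T       |          T          |             T             |             F              |    T    | T
T | F | F |      T      |      F       |       T       |          T          |             T             |             F              |    T    | T
F | T | T |      T      |      F       |       T       |          T          |             F             |             T              |    F    | F
F | T | F |      T      |      F       |       T       |          T          |             F             |             T              |    T    | T
F | F | T |      F      |      T       |       F       |          F          |             F             |             T              |    F    | F
F | F | F |      F      |      T       |       F       |          T          |             F             |             T              |    T    | T
The formula is true on 6 of the 8 rows.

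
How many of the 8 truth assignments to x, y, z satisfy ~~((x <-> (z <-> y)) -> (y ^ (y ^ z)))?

6

x | y | z || (z <-> y) | (x <-> (z <-> y)) | (y ^ z) | (y ^ (y ^ z)) | φ
1 | 1 | 1 ||     1     |         1         |    0    |       1       | 1
1 | 1 | 0 ||     0     |         0         |    1    |       0       | 1
1 | 0 | 1 ||     0     |         0         |    1    |       1       | 1
1 | 0 | 0 ||     1     |         1         |    0    |       0       | 0
0 | 1 | 1 ||     1     |         0         |    0    |       1       | 1
0 | 1 | 0 ||     0     |         1         |    1    |       0       | 0
0 | 0 | 1 ||     0     |         1         |    1    |       1       | 1
0 | 0 | 0 ||     1     |         0         |    0    |       0       | 1
The formula is true on 6 of the 8 rows.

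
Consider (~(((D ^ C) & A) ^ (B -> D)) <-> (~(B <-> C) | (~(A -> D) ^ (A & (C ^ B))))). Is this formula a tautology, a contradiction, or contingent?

contingent

  A      B      C      D    |  (D ^ C)  ((D ^ C) & A)  (B -> D)  (((D ^ C) & A) ^ (B -> D))  ~(((D ^ C) & A) ^ (B -> D))  (B <-> C)  ~(B <-> C)  (A -> D)  ~(A -> D)  (C ^ B)  (A & (C ^ B))  (~(A -> D) ^ (A & (C ^ B)))    φ  
False  False  False  False  |   False       False        True               True                        False                True      False       True      False     False       False                 False              True
False  False  False   True  |    True       False        True               True                        False                True      False       True      False     False       False                 False              True
False  False   True  False  |    True       False        True               True                        False               False       True       True      False      True       False                 False             False
False  False   True   True  |   False       False        True               True                        False               False       True       True      False      True       False                 False             False
False   True  False  False  |   False       False       False              False                         True               False       True       True      False      True       False                 False              True
False   True  False   True  |    True       False        True               True                        False               False       True       True      False      True       False                 False             False
False   True   True  False  |    True       False       False              False                         True                True      False       True      False     False       False                 False             False
False   True   True   True  |   False       False        True               True                        False                True      False       True      False     False       False                 False              True
 True  False  False  False  |   False       False        True               True                        False                True      False      False       True     False       False                  True             False
 True  False  False   True  |    True        True        True              False                         True                True      False       True      False     False       False                 False             False
 True  False   True  False  |    True        True        True              False                         True               False       True      False       True      True        True                 False              True
 True  False   True   True  |   False       False        True               True                        False               False       True       True      False      True        True                  True             False
 True   True  False  False  |   False       False       False              False                         True               False       True      False       True      True        True                 False              True
 True   True  False   True  |    True        True        True              False                         True               False       True       True      False      True        True                  True              True
 True   True   True  False  |    True        True       False               True                        False                True      False      False       True     False       False                  True             False
 True   True   True   True  |   False       False        True               True                        False                True      False       True      False     False       False                 False              True
8 of 16 rows are True, so the formula is contingent.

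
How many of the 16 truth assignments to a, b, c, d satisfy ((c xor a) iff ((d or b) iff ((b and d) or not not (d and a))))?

a | b | c | d | (c xor a) | (d or b) | (b and d) | (d and a) | not (d and a) | not not (d and a) | φ
- | - | - | - | --------- | -------- | --------- | --------- | ------------- | ----------------- | -
T | T | T | T |     F     |    T     |     T     |     T     |       F       |         T         | F
T | T | T | F |     F     |    T     |     F     |     F     |       T       |         F         | T
T | T | F | T |     T     |    T     |     T     |     T     |       F       |         T         | T
T | T | F | F |     T     |    T     |     F     |     F     |       T       |         F         | F
T | F | T | T |     F     |    T     |     F     |     T     |       F       |         T         | F
T | F | T | F |     F     |    F     |     F     |     F     |       T       |         F         | F
T | F | F | T |     T     |    T     |     F     |     T     |       F       |         T         | T
T | F | F | F |     T     |    F     |     F     |     F     |       T       |         F         | T
F | T | T | T |     T     |    T     |     T     |     F     |       T       |         F         | T
F | T | T | F |     T     |    T     |     F     |     F     |       T       |         F         | F
F | T | F | T |     F     |    T     |     T     |     F     |       T       |         F         | F
F | T | F | F |     F     |    T     |     F     |     F     |       T       |         F         | T
F | F | T | T |     T     |    T     |     F     |     F     |       T       |         F         | F
F | F | T | F |     T     |    F     |     F     |     F     |       T       |         F         | T
F | F | F | T |     F     |    T     |     F     |     F     |       T       |         F         | T
F | F | F | F |     F     |    F     |     F     |     F     |       T       |         F         | F
The formula is true on 8 of the 16 rows.

8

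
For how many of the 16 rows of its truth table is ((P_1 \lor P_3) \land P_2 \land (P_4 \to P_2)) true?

P_1 | P_2 | P_3 | P_4 || φ
 0  |  0  |  0  |  0  || 0
 0  |  0  |  0  |  1  || 0
 0  |  0  |  1  |  0  || 0
 0  |  0  |  1  |  1  || 0
 0  |  1  |  0  |  0  || 0
 0  |  1  |  0  |  1  || 0
 0  |  1  |  1  |  0  || 1
 0  |  1  |  1  |  1  || 1
 1  |  0  |  0  |  0  || 0
 1  |  0  |  0  |  1  || 0
 1  |  0  |  1  |  0  || 0
 1  |  0  |  1  |  1  || 0
 1  |  1  |  0  |  0  || 1
 1  |  1  |  0  |  1  || 1
 1  |  1  |  1  |  0  || 1
 1  |  1  |  1  |  1  || 1
The formula is true on 6 of the 16 rows.

6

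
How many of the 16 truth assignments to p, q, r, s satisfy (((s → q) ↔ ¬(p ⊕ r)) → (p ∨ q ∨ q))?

p  q  r  s  |  (s → q)  (p ⊕ r)  ¬(p ⊕ r)  ((s → q) ↔ ¬(p ⊕ r))  (p ∨ q ∨ q)  φ
F  F  F  F  |     T        F        T               T                 F       F
F  F  F  T  |     F        F        T               F                 F       T
F  F  T  F  |     T        T        F               F                 F       T
F  F  T  T  |     F        T        F               T                 F       F
F  T  F  F  |     T        F        T               T                 T       T
F  T  F  T  |     T        F        T               T                 T       T
F  T  T  F  |     T        T        F               F                 T       T
F  T  T  T  |     T        T        F               F                 T       T
T  F  F  F  |     T        T        F               F                 T       T
T  F  F  T  |     F        T        F               T                 T       T
T  F  T  F  |     T        F        T               T                 T       T
T  F  T  T  |     F        F        T               F                 T       T
T  T  F  F  |     T        T        F               F                 T       T
T  T  F  T  |     T        T        F               F                 T       T
T  T  T  F  |     T        F        T               T                 T       T
T  T  T  T  |     T        F        T               T                 T       T
The formula is true on 14 of the 16 rows.

14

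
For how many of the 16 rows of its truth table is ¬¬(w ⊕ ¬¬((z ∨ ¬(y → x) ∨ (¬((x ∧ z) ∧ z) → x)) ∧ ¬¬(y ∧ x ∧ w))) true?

x | y | z | w | (y → x) | ¬(y → x) | (x ∧ z) | ((x ∧ z) ∧ z) | ¬((x ∧ z) ∧ z) | (¬((x ∧ z) ∧ z) → x) | (y ∧ x ∧ w) | ¬(y ∧ x ∧ w) | ¬¬(y ∧ x ∧ w) | φ
- | - | - | - | ------- | -------- | ------- | ------------- | -------------- | -------------------- | ----------- | ------------ | ------------- | -
0 | 0 | 0 | 0 |    1    |    0     |    0    |       0       |       1        |          0           |      0      |      1       |       0       | 0
0 | 0 | 0 | 1 |    1    |    0     |    0    |       0       |       1        |          0           |      0      |      1       |       0       | 1
0 | 0 | 1 | 0 |    1    |    0     |    0    |       0       |       1        |          0           |      0      |      1       |       0       | 0
0 | 0 | 1 | 1 |    1    |    0     |    0    |       0       |       1        |          0           |      0      |      1       |       0       | 1
0 | 1 | 0 | 0 |    0    |    1     |    0    |       0       |       1        |          0           |      0      |      1       |       0       | 0
0 | 1 | 0 | 1 |    0    |    1     |    0    |       0       |       1        |          0           |      0      |      1       |       0       | 1
0 | 1 | 1 | 0 |    0    |    1     |    0    |       0       |       1        |          0           |      0      |      1       |       0       | 0
0 | 1 | 1 | 1 |    0    |    1     |    0    |       0       |       1        |          0           |      0      |      1       |       0       | 1
1 | 0 | 0 | 0 |    1    |    0     |    0    |       0       |       1        |          1           |      0      |      1       |       0       | 0
1 | 0 | 0 | 1 |    1    |    0     |    0    |       0       |       1        |          1           |      0      |      1       |       0       | 1
1 | 0 | 1 | 0 |    1    |    0     |    1    |       1       |       0        |          1           |      0      |      1       |       0       | 0
1 | 0 | 1 | 1 |    1    |    0     |    1    |       1       |       0        |          1           |      0      |      1       |       0       | 1
1 | 1 | 0 | 0 |    1    |    0     |    0    |       0       |       1        |          1           |      0      |      1       |       0       | 0
1 | 1 | 0 | 1 |    1    |    0     |    0    |       0       |       1        |          1           |      1      |      0       |       1       | 0
1 | 1 | 1 | 0 |    1    |    0     |    1    |       1       |       0        |          1           |      0      |      1       |       0       | 0
1 | 1 | 1 | 1 |    1    |    0     |    1    |       1       |       0        |          1           |      1      |      0       |       1       | 0
The formula is true on 6 of the 16 rows.

6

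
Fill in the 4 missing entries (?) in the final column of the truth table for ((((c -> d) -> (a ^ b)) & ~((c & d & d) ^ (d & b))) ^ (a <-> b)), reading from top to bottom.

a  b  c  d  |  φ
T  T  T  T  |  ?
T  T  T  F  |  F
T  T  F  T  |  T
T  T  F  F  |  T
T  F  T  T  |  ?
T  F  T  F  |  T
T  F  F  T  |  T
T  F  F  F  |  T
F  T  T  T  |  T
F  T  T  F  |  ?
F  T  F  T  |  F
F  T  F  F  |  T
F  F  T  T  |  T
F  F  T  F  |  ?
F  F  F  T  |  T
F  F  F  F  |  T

Row a=T, b=T, c=T, d=T: (((c -> d) -> (a ^ b)) & ~((c & d & d) ^ (d & b))) = F, (a <-> b) = T, so the formula = T.
Row a=T, b=F, c=T, d=T: (((c -> d) -> (a ^ b)) & ~((c & d & d) ^ (d & b))) = F, (a <-> b) = F, so the formula = F.
Row a=F, b=T, c=T, d=F: (((c -> d) -> (a ^ b)) & ~((c & d & d) ^ (d & b))) = T, (a <-> b) = F, so the formula = T.
Row a=F, b=F, c=T, d=F: (((c -> d) -> (a ^ b)) & ~((c & d & d) ^ (d & b))) = T, (a <-> b) = T, so the formula = F.

T, F, T, F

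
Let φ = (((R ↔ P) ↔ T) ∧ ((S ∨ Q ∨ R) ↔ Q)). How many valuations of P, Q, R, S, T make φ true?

10

  P      Q      R      S      T    |    φ  
 True   True   True   True   True  |   True
 True   True   True   True  False  |  False
 True   True   True  False   True  |   True
 True   True   True  False  False  |  False
 True   True  False   True   True  |  False
 True   True  False   True  False  |   True
 True   True  False  False   True  |  False
 True   True  False  False  False  |   True
 True  False   True   True   True  |  False
 True  False   True   True  False  |  False
 True  False   True  False   True  |  False
 True  False   True  False  False  |  False
 True  False  False   True   True  |  False
 True  False  False   True  False  |  False
 True  False  False  False   True  |  False
 True  False  False  False  False  |   True
False   True   True   True   True  |  False
False   True   True   True  False  |   True
False   True   True  False   True  |  False
False   True   True  False  False  |   True
False   True  False   True   True  |   True
False   True  False   True  False  |  False
False   True  False  False   True  |   True
False   True  False  False  False  |  False
False  False   True   True   True  |  False
False  False   True   True  False  |  False
False  False   True  False   True  |  False
False  False   True  False  False  |  False
False  False  False   True   True  |  False
False  False  False   True  False  |  False
False  False  False  False   True  |   True
False  False  False  False  False  |  False
The formula is true on 10 of the 32 rows.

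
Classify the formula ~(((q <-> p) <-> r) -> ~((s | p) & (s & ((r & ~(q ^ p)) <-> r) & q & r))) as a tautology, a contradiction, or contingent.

  p      q      r      s       (q <-> p)  ((q <-> p) <-> r)  (s | p)  (q ^ p)  ~(q ^ p)  (r & ~(q ^ p))  ((r & ~(q ^ p)) <-> r)    φ  
 True   True   True   True        True           True          True    False     True         True                True            True
 True   True   True  False        True           True          True    False     True         True                True           False
 True   True  False   True        True          False          True    False     True        False                True           False
 True   True  False  False        True          False          True    False     True        False                True           False
 True  False   True   True       False          False          True     True    False        False               False           False
 True  False   True  False       False          False          True     True    False        False               False           False
 True  False  False   True       False           True          True     True    False        False                True           False
 True  False  False  False       False           True          True     True    False        False                True           False
False   True   True   True       False          False          True     True    False        False               False           False
False   True   True  False       False          False         False     True    False        False               False           False
False   True  False   True       False           True          True     True    False        False                True           False
False   True  False  False       False           True         False     True    False        False                True           False
False  False   True   True        True           True          True    False     True         True                True           False
False  False   True  False        True           True         False    False     True         True                True           False
False  False  False   True        True          False          True    False     True        False                True           False
False  False  False  False        True          False         False    False     True        False                True           False
1 of 16 rows are True, so the formula is contingent.

contingent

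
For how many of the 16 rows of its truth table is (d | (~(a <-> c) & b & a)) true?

9

a  b  c  d     (a <-> c)  ~(a <-> c)  (~(a <-> c) & b & a)  (d | (~(a <-> c) & b & a))
T  T  T  T         T          F                F                        T             
T  T  T  F         T          F                F                        F             
T  T  F  T         F          T                T                        T             
T  T  F  F         F          T                T                        T             
T  F  T  T         T          F                F                        T             
T  F  T  F         T          F                F                        F             
T  F  F  T         F          T                F                        T             
T  F  F  F         F          T                F                        F             
F  T  T  T         F          T                F                        T             
F  T  T  F         F          T                F                        F             
F  T  F  T         T          F                F                        T             
F  T  F  F         T          F                F                        F             
F  F  T  T         F          T                F                        T             
F  F  T  F         F          T                F                        F             
F  F  F  T         T          F                F                        T             
F  F  F  F         T          F                F                        F             
The formula is true on 9 of the 16 rows.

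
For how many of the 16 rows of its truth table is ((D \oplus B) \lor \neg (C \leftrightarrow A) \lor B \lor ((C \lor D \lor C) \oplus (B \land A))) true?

A | B | C | D || (D \oplus B) | (C \leftrightarrow A) | \neg (C \leftrightarrow A) | (C \lor D \lor C) | (B \land A) | φ
F | F | F | F ||      F       |           T           |             F              |         F         |      F      | F
F | F | F | T ||      T       |           T           |             F              |         T         |      F      | T
F | F | T | F ||      F       |           F           |             T              |         T         |      F      | T
F | F | T | T ||      T       |           F           |             T              |         T         |      F      | T
F | T | F | F ||      T       |           T           |             F              |         F         |      F      | T
F | T | F | T ||      F       |           T           |             F              |         T         |      F      | T
F | T | T | F ||      T       |           F           |             T              |         T         |      F      | T
F | T | T | T ||      F       |           F           |             T              |         T         |      F      | T
T | F | F | F ||      F       |           F           |             T              |         F         |      F      | T
T | F | F | T ||      T       |           F           |             T              |         T         |      F      | T
T | F | T | F ||      F       |           T           |             F              |         T         |      F      | T
T | F | T | T ||      T       |           T           |             F              |         T         |      F      | T
T | T | F | F ||      T       |           F           |             T              |         F         |      T      | T
T | T | F | T ||      F       |           F           |             T              |         T         |      T      | T
T | T | T | F ||      T       |           T           |             F              |         T         |      T      | T
T | T | T | T ||      F       |           T           |             F              |         T         |      T      | T
The formula is true on 15 of the 16 rows.

15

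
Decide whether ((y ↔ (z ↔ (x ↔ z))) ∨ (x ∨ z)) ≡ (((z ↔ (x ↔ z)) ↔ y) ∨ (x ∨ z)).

equivalent

  x      y      z    |    φ      ψ  
False  False  False  |   True   True
False  False   True  |   True   True
False   True  False  |  False  False
False   True   True  |   True   True
 True  False  False  |   True   True
 True  False   True  |   True   True
 True   True  False  |   True   True
 True   True   True  |   True   True
The columns for φ and ψ agree on every row, so they are logically equivalent.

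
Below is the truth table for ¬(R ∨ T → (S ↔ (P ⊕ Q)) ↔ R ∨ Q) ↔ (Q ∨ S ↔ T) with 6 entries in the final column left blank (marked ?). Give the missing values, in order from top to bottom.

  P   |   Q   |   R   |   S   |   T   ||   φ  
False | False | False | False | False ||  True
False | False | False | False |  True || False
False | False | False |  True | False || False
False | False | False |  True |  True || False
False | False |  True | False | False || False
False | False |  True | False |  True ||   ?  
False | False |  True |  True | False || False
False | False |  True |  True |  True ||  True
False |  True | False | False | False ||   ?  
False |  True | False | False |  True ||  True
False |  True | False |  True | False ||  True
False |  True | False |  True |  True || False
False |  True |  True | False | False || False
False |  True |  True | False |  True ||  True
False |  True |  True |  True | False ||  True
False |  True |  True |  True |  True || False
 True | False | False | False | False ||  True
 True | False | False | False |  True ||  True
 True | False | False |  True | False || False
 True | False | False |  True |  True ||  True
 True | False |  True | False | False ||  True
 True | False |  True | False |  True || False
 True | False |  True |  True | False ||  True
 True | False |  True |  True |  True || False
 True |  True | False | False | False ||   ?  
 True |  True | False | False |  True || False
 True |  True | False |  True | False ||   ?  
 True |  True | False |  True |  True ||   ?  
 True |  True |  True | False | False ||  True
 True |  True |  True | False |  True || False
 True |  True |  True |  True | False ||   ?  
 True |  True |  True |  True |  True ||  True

True, True, True, True, True, False

Row P=False, Q=False, R=True, S=False, T=True: ¬(R ∨ T → (S ↔ (P ⊕ Q)) ↔ R ∨ Q) = False, (Q ∨ S ↔ T) = False, so the formula = True.
Row P=False, Q=True, R=False, S=False, T=False: ¬(R ∨ T → (S ↔ (P ⊕ Q)) ↔ R ∨ Q) = False, (Q ∨ S ↔ T) = False, so the formula = True.
Row P=True, Q=True, R=False, S=False, T=False: ¬(R ∨ T → (S ↔ (P ⊕ Q)) ↔ R ∨ Q) = False, (Q ∨ S ↔ T) = False, so the formula = True.
Row P=True, Q=True, R=False, S=True, T=False: ¬(R ∨ T → (S ↔ (P ⊕ Q)) ↔ R ∨ Q) = False, (Q ∨ S ↔ T) = False, so the formula = True.
Row P=True, Q=True, R=False, S=True, T=True: ¬(R ∨ T → (S ↔ (P ⊕ Q)) ↔ R ∨ Q) = True, (Q ∨ S ↔ T) = True, so the formula = True.
Row P=True, Q=True, R=True, S=True, T=False: ¬(R ∨ T → (S ↔ (P ⊕ Q)) ↔ R ∨ Q) = True, (Q ∨ S ↔ T) = False, so the formula = False.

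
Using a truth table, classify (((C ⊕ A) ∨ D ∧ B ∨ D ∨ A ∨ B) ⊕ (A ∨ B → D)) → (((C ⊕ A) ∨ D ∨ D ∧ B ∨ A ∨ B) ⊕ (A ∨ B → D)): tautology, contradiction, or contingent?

A | B | C | D | φ
- | - | - | - | -
T | T | T | T | T
T | T | T | F | T
T | T | F | T | T
T | T | F | F | T
T | F | T | T | T
T | F | T | F | T
T | F | F | T | T
T | F | F | F | T
F | T | T | T | T
F | T | T | F | T
F | T | F | T | T
F | T | F | F | T
F | F | T | T | T
F | F | T | F | T
F | F | F | T | T
F | F | F | F | T
Every row is T, so the formula is a tautology.

tautology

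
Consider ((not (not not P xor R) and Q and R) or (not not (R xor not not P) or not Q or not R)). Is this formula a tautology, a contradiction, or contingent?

tautology

P  Q  R  |  φ
1  1  1  |  1
1  1  0  |  1
1  0  1  |  1
1  0  0  |  1
0  1  1  |  1
0  1  0  |  1
0  0  1  |  1
0  0  0  |  1
Every row is 1, so the formula is a tautology.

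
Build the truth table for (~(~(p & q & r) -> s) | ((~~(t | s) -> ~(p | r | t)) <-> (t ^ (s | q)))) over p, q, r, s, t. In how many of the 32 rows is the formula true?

  p      q      r      s      t    |    φ  
 True   True   True   True   True  |   True
 True   True   True   True  False  |  False
 True   True   True  False   True  |   True
 True   True   True  False  False  |   True
 True   True  False   True   True  |   True
 True   True  False   True  False  |  False
 True   True  False  False   True  |   True
 True   True  False  False  False  |   True
 True  False   True   True   True  |   True
 True  False   True   True  False  |  False
 True  False   True  False   True  |   True
 True  False   True  False  False  |   True
 True  False  False   True   True  |   True
 True  False  False   True  False  |  False
 True  False  False  False   True  |   True
 True  False  False  False  False  |   True
False   True   True   True   True  |   True
False   True   True   True  False  |  False
False   True   True  False   True  |   True
False   True   True  False  False  |   True
False   True  False   True   True  |   True
False   True  False   True  False  |   True
False   True  False  False   True  |   True
False   True  False  False  False  |   True
False  False   True   True   True  |   True
False  False   True   True  False  |  False
False  False   True  False   True  |   True
False  False   True  False  False  |   True
False  False  False   True   True  |   True
False  False  False   True  False  |   True
False  False  False  False   True  |   True
False  False  False  False  False  |   True
The formula is true on 26 of the 32 rows.

26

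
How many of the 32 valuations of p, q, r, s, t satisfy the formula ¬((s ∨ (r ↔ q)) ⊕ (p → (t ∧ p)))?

20

p  q  r  s  t  |  φ
T  T  T  T  T  |  T
T  T  T  T  F  |  F
T  T  T  F  T  |  T
T  T  T  F  F  |  F
T  T  F  T  T  |  T
T  T  F  T  F  |  F
T  T  F  F  T  |  F
T  T  F  F  F  |  T
T  F  T  T  T  |  T
T  F  T  T  F  |  F
T  F  T  F  T  |  F
T  F  T  F  F  |  T
T  F  F  T  T  |  T
T  F  F  T  F  |  F
T  F  F  F  T  |  T
T  F  F  F  F  |  F
F  T  T  T  T  |  T
F  T  T  T  F  |  T
F  T  T  F  T  |  T
F  T  T  F  F  |  T
F  T  F  T  T  |  T
F  T  F  T  F  |  T
F  T  F  F  T  |  F
F  T  F  F  F  |  F
F  F  T  T  T  |  T
F  F  T  T  F  |  T
F  F  T  F  T  |  F
F  F  T  F  F  |  F
F  F  F  T  T  |  T
F  F  F  T  F  |  T
F  F  F  F  T  |  T
F  F  F  F  F  |  T
The formula is true on 20 of the 32 rows.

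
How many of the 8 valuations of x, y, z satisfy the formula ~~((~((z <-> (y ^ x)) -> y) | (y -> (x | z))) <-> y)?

3

  x      y      z       (y ^ x)  (z <-> (y ^ x))  ((z <-> (y ^ x)) -> y)  ~((z <-> (y ^ x)) -> y)  (x | z)  (y -> (x | z))    φ  
 True   True   True      False        False                True                    False             True        True        True
 True   True  False      False         True                True                    False             True        True        True
 True  False   True       True         True               False                     True             True        True       False
 True  False  False       True        False                True                    False             True        True       False
False   True   True       True         True                True                    False             True        True        True
False   True  False       True        False                True                    False            False       False       False
False  False   True      False        False                True                    False             True        True       False
False  False  False      False         True               False                     True            False        True       False
The formula is true on 3 of the 8 rows.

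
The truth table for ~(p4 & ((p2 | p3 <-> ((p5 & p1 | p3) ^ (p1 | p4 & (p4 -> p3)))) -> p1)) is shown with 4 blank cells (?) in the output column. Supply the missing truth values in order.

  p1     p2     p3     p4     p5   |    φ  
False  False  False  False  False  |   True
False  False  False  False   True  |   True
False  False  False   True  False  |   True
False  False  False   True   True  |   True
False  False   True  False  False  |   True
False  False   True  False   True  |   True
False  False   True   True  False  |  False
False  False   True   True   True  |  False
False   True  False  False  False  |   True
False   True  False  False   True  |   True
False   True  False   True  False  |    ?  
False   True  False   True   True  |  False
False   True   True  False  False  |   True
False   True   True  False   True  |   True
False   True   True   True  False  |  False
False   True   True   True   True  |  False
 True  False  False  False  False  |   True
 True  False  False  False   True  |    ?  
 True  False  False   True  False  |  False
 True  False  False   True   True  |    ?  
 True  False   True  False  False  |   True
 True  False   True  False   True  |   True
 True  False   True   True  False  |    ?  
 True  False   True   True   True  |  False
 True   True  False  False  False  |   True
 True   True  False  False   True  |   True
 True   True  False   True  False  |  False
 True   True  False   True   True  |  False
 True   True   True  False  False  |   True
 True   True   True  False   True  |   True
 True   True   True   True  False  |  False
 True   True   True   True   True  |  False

False, True, False, False

Row p1=False, p2=True, p3=False, p4=True, p5=False: ((p2 | p3 <-> ((p5 & p1 | p3) ^ (p1 | p4 & (p4 -> p3)))) -> p1) = True, (p4 & ((p2 | p3 <-> ((p5 & p1 | p3) ^ (p1 | p4 & (p4 -> p3)))) -> p1)) = True, so the formula = False.
Row p1=True, p2=False, p3=False, p4=False, p5=True: ((p2 | p3 <-> ((p5 & p1 | p3) ^ (p1 | p4 & (p4 -> p3)))) -> p1) = True, (p4 & ((p2 | p3 <-> ((p5 & p1 | p3) ^ (p1 | p4 & (p4 -> p3)))) -> p1)) = False, so the formula = True.
Row p1=True, p2=False, p3=False, p4=True, p5=True: ((p2 | p3 <-> ((p5 & p1 | p3) ^ (p1 | p4 & (p4 -> p3)))) -> p1) = True, (p4 & ((p2 | p3 <-> ((p5 & p1 | p3) ^ (p1 | p4 & (p4 -> p3)))) -> p1)) = True, so the formula = False.
Row p1=True, p2=False, p3=True, p4=True, p5=False: ((p2 | p3 <-> ((p5 & p1 | p3) ^ (p1 | p4 & (p4 -> p3)))) -> p1) = True, (p4 & ((p2 | p3 <-> ((p5 & p1 | p3) ^ (p1 | p4 & (p4 -> p3)))) -> p1)) = True, so the formula = False.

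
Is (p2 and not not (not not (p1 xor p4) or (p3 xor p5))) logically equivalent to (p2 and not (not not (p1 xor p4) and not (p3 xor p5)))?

not equivalent

p1  p2  p3  p4  p5  |  φ  ψ
F   F   F   F   F   |  F  F
F   F   F   F   T   |  F  F
F   F   F   T   F   |  F  F
F   F   F   T   T   |  F  F
F   F   T   F   F   |  F  F
F   F   T   F   T   |  F  F
F   F   T   T   F   |  F  F
F   F   T   T   T   |  F  F
F   T   F   F   F   |  F  T
F   T   F   F   T   |  T  T
F   T   F   T   F   |  T  F
F   T   F   T   T   |  T  T
F   T   T   F   F   |  T  T
F   T   T   F   T   |  F  T
F   T   T   T   F   |  T  T
F   T   T   T   T   |  T  F
T   F   F   F   F   |  F  F
T   F   F   F   T   |  F  F
T   F   F   T   F   |  F  F
T   F   F   T   T   |  F  F
T   F   T   F   F   |  F  F
T   F   T   F   T   |  F  F
T   F   T   T   F   |  F  F
T   F   T   T   T   |  F  F
T   T   F   F   F   |  T  F
T   T   F   F   T   |  T  T
T   T   F   T   F   |  F  T
T   T   F   T   T   |  T  T
T   T   T   F   F   |  T  T
T   T   T   F   T   |  T  F
T   T   T   T   F   |  T  T
T   T   T   T   T   |  F  T
The columns differ at p1=F, p2=T, p3=F, p4=F, p5=F (φ=F, ψ=T), so they are not equivalent.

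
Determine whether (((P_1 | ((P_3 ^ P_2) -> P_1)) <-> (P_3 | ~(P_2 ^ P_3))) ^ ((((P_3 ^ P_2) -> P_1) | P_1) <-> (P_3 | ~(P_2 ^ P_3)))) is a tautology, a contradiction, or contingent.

contradiction

P_1  P_2  P_3     (P_3 ^ P_2)  ((P_3 ^ P_2) -> P_1)  (P_1 | ((P_3 ^ P_2) -> P_1))  (P_2 ^ P_3)  ~(P_2 ^ P_3)  (P_3 | ~(P_2 ^ P_3))  (((P_3 ^ P_2) -> P_1) | P_1)  φ
 1    1    1           0                1                         1                     0            1                 1                         1                0
 1    1    0           1                1                         1                     1            0                 0                         1                0
 1    0    1           1                1                         1                     1            0                 1                         1                0
 1    0    0           0                1                         1                     0            1                 1                         1                0
 0    1    1           0                1                         1                     0            1                 1                         1                0
 0    1    0           1                0                         0                     1            0                 0                         0                0
 0    0    1           1                0                         0                     1            0                 1                         0                0
 0    0    0           0                1                         1                     0            1                 1                         1                0
Every row is 0, so the formula is a contradiction.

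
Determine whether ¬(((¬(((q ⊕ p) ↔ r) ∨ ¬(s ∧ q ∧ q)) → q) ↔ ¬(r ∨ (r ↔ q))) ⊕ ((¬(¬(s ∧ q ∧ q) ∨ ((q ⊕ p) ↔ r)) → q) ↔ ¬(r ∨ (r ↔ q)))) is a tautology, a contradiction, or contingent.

p | q | r | s | φ
- | - | - | - | -
T | T | T | T | T
T | T | T | F | T
T | T | F | T | T
T | T | F | F | T
T | F | T | T | T
T | F | T | F | T
T | F | F | T | T
T | F | F | F | T
F | T | T | T | T
F | T | T | F | T
F | T | F | T | T
F | T | F | F | T
F | F | T | T | T
F | F | T | F | T
F | F | F | T | T
F | F | F | F | T
Every row is T, so the formula is a tautology.

tautology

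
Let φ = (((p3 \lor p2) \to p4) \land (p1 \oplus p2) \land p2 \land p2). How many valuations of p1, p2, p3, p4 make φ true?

p1  p2  p3  p4  |  φ
T   T   T   T   |  F
T   T   T   F   |  F
T   T   F   T   |  F
T   T   F   F   |  F
T   F   T   T   |  F
T   F   T   F   |  F
T   F   F   T   |  F
T   F   F   F   |  F
F   T   T   T   |  T
F   T   T   F   |  F
F   T   F   T   |  T
F   T   F   F   |  F
F   F   T   T   |  F
F   F   T   F   |  F
F   F   F   T   |  F
F   F   F   F   |  F
The formula is true on 2 of the 16 rows.

2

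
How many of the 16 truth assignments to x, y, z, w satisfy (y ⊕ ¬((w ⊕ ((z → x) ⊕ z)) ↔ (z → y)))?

8

  x   |   y   |   z   |   w   | (z → x) | ((z → x) ⊕ z) | (w ⊕ ((z → x) ⊕ z)) | (z → y) |   φ  
----- | ----- | ----- | ----- | ------- | ------------- | ------------------- | ------- | -----
 True |  True |  True |  True |   True  |     False     |         True        |   True  |  True
 True |  True |  True | False |   True  |     False     |        False        |   True  | False
 True |  True | False |  True |   True  |      True     |        False        |   True  | False
 True |  True | False | False |   True  |      True     |         True        |   True  |  True
 True | False |  True |  True |   True  |     False     |         True        |  False  |  True
 True | False |  True | False |   True  |     False     |        False        |  False  | False
 True | False | False |  True |   True  |      True     |        False        |   True  |  True
 True | False | False | False |   True  |      True     |         True        |   True  | False
False |  True |  True |  True |  False  |      True     |        False        |   True  | False
False |  True |  True | False |  False  |      True     |         True        |   True  |  True
False |  True | False |  True |   True  |      True     |        False        |   True  | False
False |  True | False | False |   True  |      True     |         True        |   True  |  True
False | False |  True |  True |  False  |      True     |        False        |  False  | False
False | False |  True | False |  False  |      True     |         True        |  False  |  True
False | False | False |  True |   True  |      True     |        False        |   True  |  True
False | False | False | False |   True  |      True     |         True        |   True  | False
The formula is true on 8 of the 16 rows.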